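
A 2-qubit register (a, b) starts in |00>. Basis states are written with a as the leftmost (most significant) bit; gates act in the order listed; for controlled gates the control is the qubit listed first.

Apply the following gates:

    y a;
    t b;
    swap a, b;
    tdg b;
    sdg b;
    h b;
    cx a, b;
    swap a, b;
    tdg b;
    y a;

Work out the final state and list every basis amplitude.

The resulting statevector has amplitude sqrt(2)*exp(I*pi/4)/2 on |00>, 0 on |01>, sqrt(2)*exp(I*pi/4)/2 on |10>, 0 on |11>.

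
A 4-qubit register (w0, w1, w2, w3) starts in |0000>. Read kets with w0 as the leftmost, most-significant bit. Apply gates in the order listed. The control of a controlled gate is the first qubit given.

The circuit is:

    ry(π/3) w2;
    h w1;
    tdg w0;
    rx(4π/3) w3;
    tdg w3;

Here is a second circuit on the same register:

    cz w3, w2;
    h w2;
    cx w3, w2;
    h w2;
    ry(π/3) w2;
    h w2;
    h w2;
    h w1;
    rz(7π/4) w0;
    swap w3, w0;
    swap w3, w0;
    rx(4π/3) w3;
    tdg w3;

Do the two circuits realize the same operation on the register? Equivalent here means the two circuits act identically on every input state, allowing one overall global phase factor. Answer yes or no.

Yes, they are equivalent — the unitaries differ by at most a global phase.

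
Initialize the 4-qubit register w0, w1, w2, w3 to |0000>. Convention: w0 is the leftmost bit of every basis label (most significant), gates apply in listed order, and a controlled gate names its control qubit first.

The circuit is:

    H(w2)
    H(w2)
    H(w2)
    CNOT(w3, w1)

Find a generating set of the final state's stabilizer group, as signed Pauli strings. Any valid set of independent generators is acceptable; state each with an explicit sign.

The final state is stabilized by the group generated by +IIXI, +ZIII, +IZII, +IIIZ; other independent generating sets are equally valid. Key observation: the block from step 2 through step 3 cancels to the identity and can be dropped.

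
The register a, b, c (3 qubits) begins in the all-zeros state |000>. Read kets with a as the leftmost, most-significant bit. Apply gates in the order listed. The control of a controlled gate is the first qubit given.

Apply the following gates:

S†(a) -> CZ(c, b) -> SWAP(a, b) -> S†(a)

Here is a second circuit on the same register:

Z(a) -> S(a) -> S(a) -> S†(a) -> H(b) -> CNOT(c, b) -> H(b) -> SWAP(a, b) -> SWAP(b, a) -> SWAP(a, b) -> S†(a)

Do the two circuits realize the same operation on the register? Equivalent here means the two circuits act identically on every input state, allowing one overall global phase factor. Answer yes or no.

Yes — the two circuits implement the same unitary up to a global phase.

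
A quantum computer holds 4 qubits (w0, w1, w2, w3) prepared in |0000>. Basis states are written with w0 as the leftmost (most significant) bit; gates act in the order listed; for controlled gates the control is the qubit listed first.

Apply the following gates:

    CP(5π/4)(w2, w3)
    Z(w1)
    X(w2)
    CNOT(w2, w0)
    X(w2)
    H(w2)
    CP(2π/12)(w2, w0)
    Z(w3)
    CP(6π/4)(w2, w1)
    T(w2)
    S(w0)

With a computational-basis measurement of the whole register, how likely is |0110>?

A full measurement returns |0110> with probability 0.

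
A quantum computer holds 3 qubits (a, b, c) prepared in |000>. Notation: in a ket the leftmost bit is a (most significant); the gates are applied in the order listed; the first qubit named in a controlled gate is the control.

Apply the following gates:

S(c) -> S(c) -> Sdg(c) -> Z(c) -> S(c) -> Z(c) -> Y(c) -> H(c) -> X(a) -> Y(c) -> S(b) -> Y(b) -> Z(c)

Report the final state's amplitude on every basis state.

The final amplitudes are -sqrt(2)*I/2 on |110>, sqrt(2)*I/2 on |111>, and 0 on every other basis state.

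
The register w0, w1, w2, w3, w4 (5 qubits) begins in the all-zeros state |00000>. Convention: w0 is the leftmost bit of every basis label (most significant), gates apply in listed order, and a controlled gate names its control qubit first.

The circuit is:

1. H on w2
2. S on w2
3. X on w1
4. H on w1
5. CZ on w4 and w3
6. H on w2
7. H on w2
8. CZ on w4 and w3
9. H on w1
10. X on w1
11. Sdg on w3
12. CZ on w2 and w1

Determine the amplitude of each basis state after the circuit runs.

The resulting statevector has amplitude sqrt(2)/2 on |00000>, sqrt(2)*I/2 on |00100>, and 0 on every other basis state. Key observation: the block from step 3 through step 10 cancels to the identity and can be dropped.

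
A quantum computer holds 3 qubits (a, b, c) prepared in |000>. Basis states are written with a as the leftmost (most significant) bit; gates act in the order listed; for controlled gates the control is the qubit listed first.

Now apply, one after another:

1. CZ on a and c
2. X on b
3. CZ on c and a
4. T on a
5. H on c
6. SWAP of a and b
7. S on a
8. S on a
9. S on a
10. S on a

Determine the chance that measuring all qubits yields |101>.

The probability of measuring |101> is 1/2. Key observation: steps 7-10 multiply out to the identity, so the circuit reduces to the remaining gates.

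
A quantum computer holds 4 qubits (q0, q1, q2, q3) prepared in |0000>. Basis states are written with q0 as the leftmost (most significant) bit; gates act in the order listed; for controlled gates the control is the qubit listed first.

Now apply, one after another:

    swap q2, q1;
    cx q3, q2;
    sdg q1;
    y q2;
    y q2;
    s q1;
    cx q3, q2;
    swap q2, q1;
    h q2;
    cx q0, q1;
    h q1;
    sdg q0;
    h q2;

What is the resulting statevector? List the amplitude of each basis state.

After the circuit, the state carries amplitude sqrt(2)/2 on |0000>, sqrt(2)/2 on |0100>, and 0 on every other basis state.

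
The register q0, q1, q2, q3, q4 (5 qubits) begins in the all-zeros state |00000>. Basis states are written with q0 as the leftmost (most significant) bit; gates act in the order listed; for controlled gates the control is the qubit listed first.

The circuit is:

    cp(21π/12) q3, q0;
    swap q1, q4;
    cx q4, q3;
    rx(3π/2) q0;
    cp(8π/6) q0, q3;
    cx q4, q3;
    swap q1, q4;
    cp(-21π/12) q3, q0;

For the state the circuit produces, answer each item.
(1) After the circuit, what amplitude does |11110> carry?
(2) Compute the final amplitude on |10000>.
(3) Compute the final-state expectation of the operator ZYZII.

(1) |11110> carries amplitude 0 in the final state.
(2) |10000> carries amplitude -sqrt(2)*I/2 in the final state.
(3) In the final state, ZYZII has expectation 0.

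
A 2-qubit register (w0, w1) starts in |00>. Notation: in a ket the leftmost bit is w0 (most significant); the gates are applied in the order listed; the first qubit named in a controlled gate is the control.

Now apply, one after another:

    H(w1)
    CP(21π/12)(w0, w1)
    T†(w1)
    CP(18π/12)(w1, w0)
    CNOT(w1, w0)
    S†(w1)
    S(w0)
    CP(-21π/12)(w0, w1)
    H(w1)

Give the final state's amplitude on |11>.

|11> carries amplitude -1/2 in the final state.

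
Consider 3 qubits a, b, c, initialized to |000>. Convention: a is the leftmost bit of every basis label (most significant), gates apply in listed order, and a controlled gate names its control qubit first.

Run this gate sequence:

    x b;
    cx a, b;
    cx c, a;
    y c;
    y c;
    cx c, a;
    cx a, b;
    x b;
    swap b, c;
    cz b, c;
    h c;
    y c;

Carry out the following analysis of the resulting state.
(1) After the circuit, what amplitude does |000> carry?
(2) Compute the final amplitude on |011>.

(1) The final state's coefficient on |000> equals -sqrt(2)*I/2.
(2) The final state's coefficient on |011> equals 0.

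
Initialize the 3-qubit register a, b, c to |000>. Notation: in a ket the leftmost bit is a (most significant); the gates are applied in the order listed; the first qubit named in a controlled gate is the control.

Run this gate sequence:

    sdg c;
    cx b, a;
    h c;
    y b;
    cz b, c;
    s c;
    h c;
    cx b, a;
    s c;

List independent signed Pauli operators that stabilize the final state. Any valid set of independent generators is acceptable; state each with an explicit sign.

One valid set of independent stabilizer generators is -IIX, -ZII, -IZI (any independent generating set of the same group is equally correct).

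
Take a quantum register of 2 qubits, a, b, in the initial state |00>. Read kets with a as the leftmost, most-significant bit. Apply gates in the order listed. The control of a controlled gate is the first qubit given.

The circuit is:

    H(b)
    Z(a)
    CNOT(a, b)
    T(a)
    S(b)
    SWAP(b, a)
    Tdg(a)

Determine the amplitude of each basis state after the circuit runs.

The final amplitudes are sqrt(2)/2 on |00>, 0 on |01>, sqrt(2)*exp(I*pi/4)/2 on |10>, 0 on |11>.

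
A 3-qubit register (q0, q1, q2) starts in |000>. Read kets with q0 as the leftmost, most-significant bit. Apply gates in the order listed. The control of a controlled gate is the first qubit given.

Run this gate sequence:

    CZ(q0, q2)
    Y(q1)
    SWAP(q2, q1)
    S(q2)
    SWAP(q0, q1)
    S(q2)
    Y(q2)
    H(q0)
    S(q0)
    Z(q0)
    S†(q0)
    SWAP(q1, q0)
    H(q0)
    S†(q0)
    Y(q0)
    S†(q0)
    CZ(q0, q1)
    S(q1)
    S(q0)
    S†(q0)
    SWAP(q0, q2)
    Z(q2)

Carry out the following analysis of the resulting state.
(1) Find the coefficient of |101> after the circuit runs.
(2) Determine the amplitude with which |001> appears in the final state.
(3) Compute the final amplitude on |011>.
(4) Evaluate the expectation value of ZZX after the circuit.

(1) The final state's coefficient on |101> equals 0.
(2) |001> carries amplitude 1/2 in the final state.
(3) The amplitude on |011> is I/2.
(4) In the final state, ZZX has expectation 1.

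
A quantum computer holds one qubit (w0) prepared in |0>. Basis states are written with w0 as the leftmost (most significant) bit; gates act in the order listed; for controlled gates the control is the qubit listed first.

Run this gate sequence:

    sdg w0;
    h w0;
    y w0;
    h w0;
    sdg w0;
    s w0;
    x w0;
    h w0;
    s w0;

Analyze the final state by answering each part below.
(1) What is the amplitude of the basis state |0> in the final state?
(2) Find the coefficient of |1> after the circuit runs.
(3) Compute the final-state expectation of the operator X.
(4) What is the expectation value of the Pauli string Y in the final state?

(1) |0> carries amplitude -sqrt(2)*I/2 in the final state.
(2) |1> carries amplitude sqrt(2)/2 in the final state.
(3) In the final state, X has expectation 0.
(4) The observable Y averages to 1.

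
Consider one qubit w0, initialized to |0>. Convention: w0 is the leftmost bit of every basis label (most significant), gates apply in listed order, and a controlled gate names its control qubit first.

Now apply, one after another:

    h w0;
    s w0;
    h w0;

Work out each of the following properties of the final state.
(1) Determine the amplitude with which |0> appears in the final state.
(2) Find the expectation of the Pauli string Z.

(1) The amplitude on |0> is 1/2 + I/2.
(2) The expectation value of Z is 0.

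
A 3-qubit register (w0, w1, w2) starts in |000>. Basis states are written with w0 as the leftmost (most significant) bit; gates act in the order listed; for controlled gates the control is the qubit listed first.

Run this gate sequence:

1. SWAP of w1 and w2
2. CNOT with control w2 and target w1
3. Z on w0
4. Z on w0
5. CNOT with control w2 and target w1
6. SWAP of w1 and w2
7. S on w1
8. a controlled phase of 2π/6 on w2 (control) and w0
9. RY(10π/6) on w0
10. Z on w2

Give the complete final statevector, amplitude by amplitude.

After the circuit, the state carries amplitude -sqrt(3)/2 on |000>, 1/2 on |100>, and 0 on every other basis state.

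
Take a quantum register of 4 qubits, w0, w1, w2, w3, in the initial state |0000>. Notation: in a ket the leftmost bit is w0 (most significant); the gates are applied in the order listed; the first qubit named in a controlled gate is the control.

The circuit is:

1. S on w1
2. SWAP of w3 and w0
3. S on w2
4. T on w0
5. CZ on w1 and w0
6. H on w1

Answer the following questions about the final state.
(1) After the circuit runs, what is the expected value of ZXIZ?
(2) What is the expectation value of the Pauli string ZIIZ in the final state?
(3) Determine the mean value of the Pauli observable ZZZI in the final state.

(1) The observable ZXIZ averages to 1.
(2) The expectation value of ZIIZ is 1.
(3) The expectation value of ZZZI is 0.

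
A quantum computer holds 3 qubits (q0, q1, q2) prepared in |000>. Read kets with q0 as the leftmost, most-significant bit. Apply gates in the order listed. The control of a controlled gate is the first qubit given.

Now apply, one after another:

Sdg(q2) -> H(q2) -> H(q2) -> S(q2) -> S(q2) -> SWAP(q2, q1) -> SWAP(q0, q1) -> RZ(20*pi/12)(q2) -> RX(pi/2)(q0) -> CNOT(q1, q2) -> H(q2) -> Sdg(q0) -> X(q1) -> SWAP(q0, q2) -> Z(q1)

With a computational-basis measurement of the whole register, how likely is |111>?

A full measurement returns |111> with probability 1/4.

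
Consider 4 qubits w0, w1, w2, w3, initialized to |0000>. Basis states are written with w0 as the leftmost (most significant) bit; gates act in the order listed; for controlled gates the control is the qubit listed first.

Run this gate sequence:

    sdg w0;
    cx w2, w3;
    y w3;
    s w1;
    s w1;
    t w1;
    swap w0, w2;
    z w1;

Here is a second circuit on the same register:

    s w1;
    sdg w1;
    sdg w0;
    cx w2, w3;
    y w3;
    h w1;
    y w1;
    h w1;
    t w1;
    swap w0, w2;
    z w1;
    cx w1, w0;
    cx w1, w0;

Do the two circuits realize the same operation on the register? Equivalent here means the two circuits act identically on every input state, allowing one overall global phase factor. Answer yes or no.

No: there is an input state on which the two circuits produce genuinely different outputs (not merely differing by a phase).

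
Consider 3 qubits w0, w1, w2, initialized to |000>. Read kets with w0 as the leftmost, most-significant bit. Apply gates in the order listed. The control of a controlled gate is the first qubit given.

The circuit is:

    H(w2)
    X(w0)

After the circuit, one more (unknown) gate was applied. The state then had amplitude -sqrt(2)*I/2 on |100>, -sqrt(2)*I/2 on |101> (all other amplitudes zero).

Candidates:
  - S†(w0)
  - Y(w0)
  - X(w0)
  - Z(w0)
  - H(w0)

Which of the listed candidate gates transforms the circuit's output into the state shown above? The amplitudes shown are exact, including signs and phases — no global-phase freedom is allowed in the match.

It was S†(w0) that produced the state shown.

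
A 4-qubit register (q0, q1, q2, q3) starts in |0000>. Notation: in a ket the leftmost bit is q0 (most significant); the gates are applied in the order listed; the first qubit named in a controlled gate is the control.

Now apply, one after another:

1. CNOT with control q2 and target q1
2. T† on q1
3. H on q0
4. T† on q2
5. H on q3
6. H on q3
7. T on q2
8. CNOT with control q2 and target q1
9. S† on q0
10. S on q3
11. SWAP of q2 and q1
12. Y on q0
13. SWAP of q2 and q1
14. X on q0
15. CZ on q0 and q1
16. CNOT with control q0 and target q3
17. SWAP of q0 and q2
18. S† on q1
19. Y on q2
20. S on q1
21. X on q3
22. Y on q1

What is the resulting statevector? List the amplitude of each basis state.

After the circuit, the state carries amplitude -sqrt(2)/2 on |0100>, -sqrt(2)*I/2 on |0111>, and 0 on every other basis state. Key observation: steps 4-7 multiply out to the identity, so the circuit reduces to the remaining gates.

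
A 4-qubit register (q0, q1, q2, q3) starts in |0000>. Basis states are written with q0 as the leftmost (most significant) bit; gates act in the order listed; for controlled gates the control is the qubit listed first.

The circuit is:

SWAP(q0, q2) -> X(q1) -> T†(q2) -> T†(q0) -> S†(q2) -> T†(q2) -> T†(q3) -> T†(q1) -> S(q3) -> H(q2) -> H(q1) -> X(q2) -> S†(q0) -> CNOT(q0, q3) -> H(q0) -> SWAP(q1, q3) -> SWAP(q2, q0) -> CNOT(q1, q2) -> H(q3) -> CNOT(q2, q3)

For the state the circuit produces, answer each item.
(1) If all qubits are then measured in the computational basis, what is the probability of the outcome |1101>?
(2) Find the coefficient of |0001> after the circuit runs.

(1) The probability of measuring |1101> is 0.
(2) The final state's coefficient on |0001> equals -exp(3*I*pi/4)/2.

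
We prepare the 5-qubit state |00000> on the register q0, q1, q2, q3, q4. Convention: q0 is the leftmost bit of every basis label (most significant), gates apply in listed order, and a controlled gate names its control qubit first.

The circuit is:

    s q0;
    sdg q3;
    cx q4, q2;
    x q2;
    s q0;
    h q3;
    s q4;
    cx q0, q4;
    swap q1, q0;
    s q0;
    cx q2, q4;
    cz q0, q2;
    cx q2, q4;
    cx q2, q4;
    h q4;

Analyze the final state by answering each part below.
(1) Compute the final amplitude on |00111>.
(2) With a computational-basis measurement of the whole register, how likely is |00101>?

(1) |00111> carries amplitude -1/2 in the final state. Key observation: gates 13-14 undo each other exactly, leaving only the rest of the circuit to track.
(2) The probability of measuring |00101> is 1/4.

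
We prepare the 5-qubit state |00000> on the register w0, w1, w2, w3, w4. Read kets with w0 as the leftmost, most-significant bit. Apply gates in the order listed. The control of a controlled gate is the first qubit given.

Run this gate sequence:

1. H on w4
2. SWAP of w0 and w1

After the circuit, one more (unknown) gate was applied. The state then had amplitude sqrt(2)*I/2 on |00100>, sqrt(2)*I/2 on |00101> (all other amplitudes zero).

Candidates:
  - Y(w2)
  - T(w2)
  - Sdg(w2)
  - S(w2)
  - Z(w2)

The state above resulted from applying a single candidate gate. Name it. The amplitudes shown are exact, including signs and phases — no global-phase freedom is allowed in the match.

The unique candidate consistent with the amplitudes is Y(w2).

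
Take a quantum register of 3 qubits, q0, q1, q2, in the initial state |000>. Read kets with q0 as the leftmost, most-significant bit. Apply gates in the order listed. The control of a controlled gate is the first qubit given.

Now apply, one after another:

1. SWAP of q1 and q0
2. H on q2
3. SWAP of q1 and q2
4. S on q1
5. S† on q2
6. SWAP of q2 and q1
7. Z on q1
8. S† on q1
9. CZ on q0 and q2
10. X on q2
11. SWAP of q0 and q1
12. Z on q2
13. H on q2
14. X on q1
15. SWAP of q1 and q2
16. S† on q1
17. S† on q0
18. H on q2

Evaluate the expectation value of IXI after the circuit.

The expectation value of IXI is -1.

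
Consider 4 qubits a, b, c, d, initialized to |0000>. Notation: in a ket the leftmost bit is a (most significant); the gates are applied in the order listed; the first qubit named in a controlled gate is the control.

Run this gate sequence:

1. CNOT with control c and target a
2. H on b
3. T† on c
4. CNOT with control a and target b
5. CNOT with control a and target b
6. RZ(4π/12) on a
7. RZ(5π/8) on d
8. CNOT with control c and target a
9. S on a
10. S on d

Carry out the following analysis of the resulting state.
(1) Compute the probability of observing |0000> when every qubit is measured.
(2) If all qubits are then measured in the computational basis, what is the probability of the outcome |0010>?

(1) The probability of measuring |0000> is 1/2.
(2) The probability of measuring |0010> is 0.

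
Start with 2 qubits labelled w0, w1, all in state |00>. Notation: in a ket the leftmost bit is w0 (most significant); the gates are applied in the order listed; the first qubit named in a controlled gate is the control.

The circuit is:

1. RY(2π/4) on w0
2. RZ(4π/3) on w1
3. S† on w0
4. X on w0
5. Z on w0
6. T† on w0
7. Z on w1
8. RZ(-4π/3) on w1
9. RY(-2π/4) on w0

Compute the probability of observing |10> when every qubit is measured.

Outcome |10> occurs with probability sqrt(2)/4 + 1/2.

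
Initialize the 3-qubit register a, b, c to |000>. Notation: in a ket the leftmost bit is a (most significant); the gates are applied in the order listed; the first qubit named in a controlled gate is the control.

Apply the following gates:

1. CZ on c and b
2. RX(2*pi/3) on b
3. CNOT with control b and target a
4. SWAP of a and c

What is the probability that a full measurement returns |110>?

A full measurement returns |110> with probability 0.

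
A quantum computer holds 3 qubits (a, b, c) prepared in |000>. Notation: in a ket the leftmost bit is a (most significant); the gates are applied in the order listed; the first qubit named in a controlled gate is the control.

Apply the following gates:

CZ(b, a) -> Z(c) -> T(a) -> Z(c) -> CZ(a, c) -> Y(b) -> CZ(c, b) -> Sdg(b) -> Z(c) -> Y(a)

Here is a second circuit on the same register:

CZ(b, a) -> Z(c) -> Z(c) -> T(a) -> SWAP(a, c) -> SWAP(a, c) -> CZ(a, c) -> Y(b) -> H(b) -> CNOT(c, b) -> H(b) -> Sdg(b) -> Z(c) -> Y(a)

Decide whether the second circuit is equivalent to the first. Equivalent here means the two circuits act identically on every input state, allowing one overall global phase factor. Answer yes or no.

Yes: on every input state the two circuits agree up to one overall phase factor.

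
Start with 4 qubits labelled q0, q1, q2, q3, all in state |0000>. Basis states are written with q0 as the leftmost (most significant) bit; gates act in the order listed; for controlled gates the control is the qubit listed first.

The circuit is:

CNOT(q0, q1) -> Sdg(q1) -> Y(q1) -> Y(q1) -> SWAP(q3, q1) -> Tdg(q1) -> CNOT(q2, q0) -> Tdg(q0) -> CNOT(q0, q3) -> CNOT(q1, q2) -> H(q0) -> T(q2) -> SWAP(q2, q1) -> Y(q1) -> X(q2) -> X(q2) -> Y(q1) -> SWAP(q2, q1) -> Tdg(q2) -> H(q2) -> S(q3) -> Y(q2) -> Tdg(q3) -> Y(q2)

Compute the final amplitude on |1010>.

The final state's coefficient on |1010> equals 1/2.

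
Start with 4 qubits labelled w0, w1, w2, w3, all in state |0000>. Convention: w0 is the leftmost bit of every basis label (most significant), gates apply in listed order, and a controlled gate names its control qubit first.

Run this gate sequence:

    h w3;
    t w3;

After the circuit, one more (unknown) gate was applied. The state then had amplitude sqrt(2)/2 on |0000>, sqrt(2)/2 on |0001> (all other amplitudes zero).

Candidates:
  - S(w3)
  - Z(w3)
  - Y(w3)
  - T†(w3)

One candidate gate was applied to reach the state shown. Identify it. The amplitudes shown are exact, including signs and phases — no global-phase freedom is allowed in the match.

The applied gate was T†(w3).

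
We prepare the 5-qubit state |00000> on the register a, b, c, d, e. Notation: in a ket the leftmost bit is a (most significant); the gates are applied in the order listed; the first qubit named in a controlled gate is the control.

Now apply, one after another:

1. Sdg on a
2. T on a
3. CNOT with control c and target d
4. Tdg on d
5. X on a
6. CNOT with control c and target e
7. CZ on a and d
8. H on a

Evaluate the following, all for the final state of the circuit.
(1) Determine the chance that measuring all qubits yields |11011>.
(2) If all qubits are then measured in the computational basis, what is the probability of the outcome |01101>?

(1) A full measurement returns |11011> with probability 0.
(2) The probability of measuring |01101> is 0.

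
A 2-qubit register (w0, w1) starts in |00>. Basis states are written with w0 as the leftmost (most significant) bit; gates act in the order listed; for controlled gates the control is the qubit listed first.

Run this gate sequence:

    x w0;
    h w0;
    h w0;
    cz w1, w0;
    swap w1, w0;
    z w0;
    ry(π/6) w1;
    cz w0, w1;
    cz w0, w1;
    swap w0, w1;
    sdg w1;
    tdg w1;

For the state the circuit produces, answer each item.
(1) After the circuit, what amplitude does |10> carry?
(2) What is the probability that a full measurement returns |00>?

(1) The amplitude on |10> is sqrt(2)/4 + sqrt(6)/4.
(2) Outcome |00> occurs with probability 1/2 - sqrt(3)/4.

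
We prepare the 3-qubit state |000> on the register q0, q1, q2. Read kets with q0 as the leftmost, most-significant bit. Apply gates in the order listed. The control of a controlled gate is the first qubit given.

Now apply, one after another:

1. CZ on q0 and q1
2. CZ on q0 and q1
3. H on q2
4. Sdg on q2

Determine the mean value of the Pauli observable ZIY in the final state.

In the final state, ZIY has expectation -1. Key observation: the block from step 1 through step 2 cancels to the identity and can be dropped.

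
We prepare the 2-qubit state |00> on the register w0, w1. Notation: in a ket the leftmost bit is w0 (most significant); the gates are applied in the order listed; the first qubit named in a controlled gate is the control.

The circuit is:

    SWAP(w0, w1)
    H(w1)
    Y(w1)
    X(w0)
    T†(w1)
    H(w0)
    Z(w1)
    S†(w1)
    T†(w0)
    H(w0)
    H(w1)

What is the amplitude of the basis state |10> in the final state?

|10> carries amplitude -sqrt(2)/4 in the final state.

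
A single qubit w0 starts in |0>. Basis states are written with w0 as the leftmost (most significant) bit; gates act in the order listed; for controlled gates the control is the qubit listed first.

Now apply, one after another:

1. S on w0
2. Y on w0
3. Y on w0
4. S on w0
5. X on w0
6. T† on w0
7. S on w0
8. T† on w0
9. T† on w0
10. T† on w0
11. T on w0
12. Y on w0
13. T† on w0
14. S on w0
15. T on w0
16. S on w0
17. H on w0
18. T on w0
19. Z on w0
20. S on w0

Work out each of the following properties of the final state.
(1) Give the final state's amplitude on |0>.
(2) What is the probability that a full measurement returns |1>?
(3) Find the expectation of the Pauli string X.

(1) The amplitude on |0> is -sqrt(2)*exp(I*pi/4)/2.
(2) A full measurement returns |1> with probability 1/2.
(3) The expectation value of X is sqrt(2)/2.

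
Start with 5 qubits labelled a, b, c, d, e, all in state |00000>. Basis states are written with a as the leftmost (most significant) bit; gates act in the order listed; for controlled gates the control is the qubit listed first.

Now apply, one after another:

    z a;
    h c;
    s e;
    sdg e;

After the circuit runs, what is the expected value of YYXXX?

The observable YYXXX averages to 0. Key observation: steps 3-4 multiply out to the identity, so the circuit reduces to the remaining gates.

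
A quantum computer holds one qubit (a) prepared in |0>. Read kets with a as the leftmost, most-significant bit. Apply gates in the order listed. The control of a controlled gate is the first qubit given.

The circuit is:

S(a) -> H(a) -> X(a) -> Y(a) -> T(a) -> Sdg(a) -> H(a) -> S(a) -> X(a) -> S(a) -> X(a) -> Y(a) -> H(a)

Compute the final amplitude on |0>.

|0> carries amplitude -sqrt(2)*exp(I*pi/4)/2 in the final state.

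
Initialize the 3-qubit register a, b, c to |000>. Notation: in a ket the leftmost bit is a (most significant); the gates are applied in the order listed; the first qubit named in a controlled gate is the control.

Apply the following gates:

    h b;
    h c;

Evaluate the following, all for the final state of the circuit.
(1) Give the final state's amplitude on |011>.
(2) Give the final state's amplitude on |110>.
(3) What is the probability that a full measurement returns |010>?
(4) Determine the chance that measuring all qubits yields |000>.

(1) The amplitude on |011> is 1/2.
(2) |110> carries amplitude 0 in the final state.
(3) Outcome |010> occurs with probability 1/4.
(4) Outcome |000> occurs with probability 1/4.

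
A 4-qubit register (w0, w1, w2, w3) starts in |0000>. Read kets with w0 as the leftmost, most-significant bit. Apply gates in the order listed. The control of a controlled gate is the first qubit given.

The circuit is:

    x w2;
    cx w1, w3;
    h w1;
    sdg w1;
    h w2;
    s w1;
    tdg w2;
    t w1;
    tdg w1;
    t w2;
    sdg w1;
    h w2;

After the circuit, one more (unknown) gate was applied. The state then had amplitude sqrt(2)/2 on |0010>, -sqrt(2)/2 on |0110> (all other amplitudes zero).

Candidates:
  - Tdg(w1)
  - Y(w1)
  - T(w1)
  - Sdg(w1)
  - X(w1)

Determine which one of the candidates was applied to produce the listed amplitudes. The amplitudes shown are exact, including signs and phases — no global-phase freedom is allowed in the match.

It was Sdg(w1) that produced the state shown. Key observation: the block from step 5 through step 12 cancels to the identity and can be dropped.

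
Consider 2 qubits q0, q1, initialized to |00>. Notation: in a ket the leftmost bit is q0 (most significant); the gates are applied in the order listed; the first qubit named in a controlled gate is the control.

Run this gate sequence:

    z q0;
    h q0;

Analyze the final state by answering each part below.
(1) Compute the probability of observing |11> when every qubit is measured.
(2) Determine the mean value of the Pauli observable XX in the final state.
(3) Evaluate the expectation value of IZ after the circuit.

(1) Outcome |11> occurs with probability 0.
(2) In the final state, XX has expectation 0.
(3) The expectation value of IZ is 1.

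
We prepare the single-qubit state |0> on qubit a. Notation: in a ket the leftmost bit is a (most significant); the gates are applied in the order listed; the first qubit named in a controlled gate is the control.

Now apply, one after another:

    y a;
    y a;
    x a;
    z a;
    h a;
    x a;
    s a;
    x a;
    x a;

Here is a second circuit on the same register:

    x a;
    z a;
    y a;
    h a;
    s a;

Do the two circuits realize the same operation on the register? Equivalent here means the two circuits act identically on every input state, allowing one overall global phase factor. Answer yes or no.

No: there is an input state on which the two circuits produce genuinely different outputs (not merely differing by a phase).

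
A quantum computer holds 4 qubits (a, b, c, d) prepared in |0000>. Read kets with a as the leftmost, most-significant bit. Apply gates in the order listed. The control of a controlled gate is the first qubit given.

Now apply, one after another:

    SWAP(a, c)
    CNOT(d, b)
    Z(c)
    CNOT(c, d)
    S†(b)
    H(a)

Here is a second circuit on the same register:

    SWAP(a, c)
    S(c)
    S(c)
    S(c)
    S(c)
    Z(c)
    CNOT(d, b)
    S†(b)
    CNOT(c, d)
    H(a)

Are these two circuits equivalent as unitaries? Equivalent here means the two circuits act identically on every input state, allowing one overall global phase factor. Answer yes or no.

Yes, they are equivalent — the unitaries differ by at most a global phase.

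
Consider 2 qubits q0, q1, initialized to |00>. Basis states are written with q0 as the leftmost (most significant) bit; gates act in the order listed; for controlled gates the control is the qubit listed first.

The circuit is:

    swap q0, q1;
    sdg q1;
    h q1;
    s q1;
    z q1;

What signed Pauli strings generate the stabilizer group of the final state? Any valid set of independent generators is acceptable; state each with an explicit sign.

One valid set of independent stabilizer generators is -IY, +ZI (any independent generating set of the same group is equally correct).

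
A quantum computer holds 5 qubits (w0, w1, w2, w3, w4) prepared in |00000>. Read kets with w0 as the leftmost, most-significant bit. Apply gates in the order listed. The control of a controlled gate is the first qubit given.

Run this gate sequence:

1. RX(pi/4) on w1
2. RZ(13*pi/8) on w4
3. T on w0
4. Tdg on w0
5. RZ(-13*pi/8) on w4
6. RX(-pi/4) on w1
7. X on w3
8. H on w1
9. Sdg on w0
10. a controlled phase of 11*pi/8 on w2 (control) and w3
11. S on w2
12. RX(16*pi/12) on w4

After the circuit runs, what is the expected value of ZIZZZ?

In the final state, ZIZZZ has expectation 1/2. Key observation: the block from step 1 through step 6 cancels to the identity and can be dropped.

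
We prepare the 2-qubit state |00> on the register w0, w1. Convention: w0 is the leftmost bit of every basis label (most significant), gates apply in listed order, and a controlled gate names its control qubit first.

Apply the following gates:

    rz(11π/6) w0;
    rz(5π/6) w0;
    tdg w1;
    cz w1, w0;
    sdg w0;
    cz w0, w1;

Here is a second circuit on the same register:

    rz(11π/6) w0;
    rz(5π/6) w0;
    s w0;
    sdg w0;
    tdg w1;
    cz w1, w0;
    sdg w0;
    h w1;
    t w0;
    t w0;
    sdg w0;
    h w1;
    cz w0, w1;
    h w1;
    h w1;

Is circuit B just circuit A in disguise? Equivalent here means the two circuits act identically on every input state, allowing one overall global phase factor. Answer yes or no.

Yes, they are equivalent — the unitaries differ by at most a global phase.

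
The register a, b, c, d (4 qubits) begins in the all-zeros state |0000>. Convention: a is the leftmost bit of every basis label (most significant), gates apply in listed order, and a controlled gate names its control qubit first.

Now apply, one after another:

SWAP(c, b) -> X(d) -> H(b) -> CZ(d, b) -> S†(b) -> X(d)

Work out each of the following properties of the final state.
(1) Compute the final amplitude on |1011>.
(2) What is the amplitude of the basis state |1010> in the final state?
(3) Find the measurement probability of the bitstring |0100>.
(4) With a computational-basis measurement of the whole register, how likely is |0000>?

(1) |1011> carries amplitude 0 in the final state.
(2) |1010> carries amplitude 0 in the final state.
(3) Outcome |0100> occurs with probability 1/2.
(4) A full measurement returns |0000> with probability 1/2.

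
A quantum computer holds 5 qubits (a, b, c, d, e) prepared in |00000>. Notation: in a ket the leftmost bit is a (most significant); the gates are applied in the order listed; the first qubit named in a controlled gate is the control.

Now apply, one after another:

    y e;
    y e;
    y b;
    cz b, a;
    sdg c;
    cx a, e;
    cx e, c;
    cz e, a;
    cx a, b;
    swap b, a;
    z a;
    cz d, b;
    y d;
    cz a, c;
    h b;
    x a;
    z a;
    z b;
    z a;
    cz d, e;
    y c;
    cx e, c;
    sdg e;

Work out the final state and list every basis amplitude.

The final amplitudes are sqrt(2)*I/2 on |00110>, -sqrt(2)*I/2 on |01110>, and 0 on every other basis state.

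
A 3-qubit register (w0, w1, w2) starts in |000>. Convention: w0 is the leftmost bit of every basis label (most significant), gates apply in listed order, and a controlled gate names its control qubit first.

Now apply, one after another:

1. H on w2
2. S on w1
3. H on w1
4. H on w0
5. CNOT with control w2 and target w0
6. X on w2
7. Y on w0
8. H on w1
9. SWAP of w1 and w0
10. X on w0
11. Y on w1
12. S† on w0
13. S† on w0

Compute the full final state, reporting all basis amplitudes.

After the circuit, the state carries amplitude 0 on |000>, 0 on |001>, 0 on |010>, 0 on |011>, -1/2 on |100>, -1/2 on |101>, -1/2 on |110>, -1/2 on |111>.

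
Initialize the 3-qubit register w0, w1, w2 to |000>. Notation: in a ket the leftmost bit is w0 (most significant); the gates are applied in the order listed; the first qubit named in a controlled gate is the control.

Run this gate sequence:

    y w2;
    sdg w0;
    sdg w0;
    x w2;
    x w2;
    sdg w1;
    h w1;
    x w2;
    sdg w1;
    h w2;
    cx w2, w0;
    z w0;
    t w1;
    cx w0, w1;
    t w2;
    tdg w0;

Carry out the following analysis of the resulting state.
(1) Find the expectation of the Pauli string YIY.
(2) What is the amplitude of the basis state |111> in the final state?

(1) The expectation value of YIY is sqrt(2)/2.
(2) The final state's coefficient on |111> equals -I/2.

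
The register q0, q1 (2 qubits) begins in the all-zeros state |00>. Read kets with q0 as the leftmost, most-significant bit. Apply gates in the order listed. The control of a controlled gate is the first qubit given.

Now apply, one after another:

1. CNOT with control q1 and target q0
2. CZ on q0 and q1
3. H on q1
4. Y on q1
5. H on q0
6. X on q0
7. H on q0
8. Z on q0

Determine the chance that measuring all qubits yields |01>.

Outcome |01> occurs with probability 1/2. Key observation: steps 5-8 multiply out to the identity, so the circuit reduces to the remaining gates.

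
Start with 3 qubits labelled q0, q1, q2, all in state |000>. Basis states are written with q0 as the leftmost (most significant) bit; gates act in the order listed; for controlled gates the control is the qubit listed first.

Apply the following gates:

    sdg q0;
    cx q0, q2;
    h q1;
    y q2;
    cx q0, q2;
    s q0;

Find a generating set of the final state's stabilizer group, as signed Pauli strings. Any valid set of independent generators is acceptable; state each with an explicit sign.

The final state is stabilized by the group generated by +IXI, +ZII, -IIZ; other independent generating sets are equally valid.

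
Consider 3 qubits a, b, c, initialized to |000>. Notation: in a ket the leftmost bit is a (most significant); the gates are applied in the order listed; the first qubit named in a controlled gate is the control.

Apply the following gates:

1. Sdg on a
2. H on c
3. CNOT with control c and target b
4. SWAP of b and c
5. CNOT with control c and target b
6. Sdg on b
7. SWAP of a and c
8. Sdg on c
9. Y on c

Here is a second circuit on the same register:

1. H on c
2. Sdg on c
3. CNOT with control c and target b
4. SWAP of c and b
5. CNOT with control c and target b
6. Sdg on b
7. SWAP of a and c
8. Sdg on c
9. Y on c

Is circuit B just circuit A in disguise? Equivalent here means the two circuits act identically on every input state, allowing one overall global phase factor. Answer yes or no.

No, they are not equivalent — no single phase factor reconciles the two unitaries.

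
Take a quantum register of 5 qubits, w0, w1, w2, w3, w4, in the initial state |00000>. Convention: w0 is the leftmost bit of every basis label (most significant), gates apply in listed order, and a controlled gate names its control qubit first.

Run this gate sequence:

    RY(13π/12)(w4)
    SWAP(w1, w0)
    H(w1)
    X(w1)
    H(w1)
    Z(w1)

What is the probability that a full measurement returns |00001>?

A full measurement returns |00001> with probability sqrt(2)/8 + sqrt(6)/8 + 1/2. Key observation: gates 3-6 undo each other exactly, leaving only the rest of the circuit to track.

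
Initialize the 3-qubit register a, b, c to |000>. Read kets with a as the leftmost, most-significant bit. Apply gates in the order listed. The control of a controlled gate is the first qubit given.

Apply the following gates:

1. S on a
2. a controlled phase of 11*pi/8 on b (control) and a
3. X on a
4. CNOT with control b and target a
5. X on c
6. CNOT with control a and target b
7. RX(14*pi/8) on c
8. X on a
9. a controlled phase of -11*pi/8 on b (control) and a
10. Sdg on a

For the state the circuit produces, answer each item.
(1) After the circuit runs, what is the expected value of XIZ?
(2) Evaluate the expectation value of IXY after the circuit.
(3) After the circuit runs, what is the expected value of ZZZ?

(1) In the final state, XIZ has expectation 0.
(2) The observable IXY averages to 0.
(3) The expectation value of ZZZ is sqrt(2)/2.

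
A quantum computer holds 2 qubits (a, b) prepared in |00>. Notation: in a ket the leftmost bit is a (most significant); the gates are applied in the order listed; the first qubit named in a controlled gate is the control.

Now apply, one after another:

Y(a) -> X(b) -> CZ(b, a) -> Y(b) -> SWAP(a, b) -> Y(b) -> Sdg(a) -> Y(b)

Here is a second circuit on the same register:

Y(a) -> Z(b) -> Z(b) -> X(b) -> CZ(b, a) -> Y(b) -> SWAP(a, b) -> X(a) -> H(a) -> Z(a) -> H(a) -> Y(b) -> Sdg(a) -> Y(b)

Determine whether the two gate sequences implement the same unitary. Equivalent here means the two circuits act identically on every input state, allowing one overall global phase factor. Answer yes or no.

Yes: on every input state the two circuits agree up to one overall phase factor.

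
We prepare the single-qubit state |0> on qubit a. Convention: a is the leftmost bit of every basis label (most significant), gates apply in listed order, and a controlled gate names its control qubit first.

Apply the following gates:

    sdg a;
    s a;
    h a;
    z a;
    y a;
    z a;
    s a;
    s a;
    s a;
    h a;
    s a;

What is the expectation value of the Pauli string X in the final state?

In the final state, X has expectation 1.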